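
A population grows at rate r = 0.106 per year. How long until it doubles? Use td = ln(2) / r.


td = ln(2) / 0.106 = 0.693147 / 0.106 = 6.53912 ≈ 6.5 years

6.5 years


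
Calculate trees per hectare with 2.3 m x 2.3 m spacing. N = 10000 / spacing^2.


N = 10000 / 2.3^2 = 10000 / 5.29 = 1890.36 ≈ 1890 trees/ha

1890 trees/ha


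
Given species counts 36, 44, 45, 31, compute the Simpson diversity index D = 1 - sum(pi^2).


Total N = 36 + 44 + 45 + 31 = 156
Per-species terms:
  p = 36/156 = 0.230769; p^2 = 0.230769^2 = 0.053254
  p = 44/156 = 0.282051; p^2 = 0.282051^2 = 0.079553
  p = 45/156 = 0.288462; p^2 = 0.288462^2 = 0.083210
  p = 31/156 = 0.198718; p^2 = 0.198718^2 = 0.039489
sum(p^2) = 0.053254 + 0.079553 + 0.083210 + 0.039489 = 0.255506
D = 1 - 0.255506 = 0.744494 ≈ 0.7445

0.7445


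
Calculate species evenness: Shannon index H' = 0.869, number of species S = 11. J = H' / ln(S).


ln(11) = 2.39790
J = H' / ln(S) = 0.869 / 2.39790 = 0.362400 ≈ 0.3624

0.3624


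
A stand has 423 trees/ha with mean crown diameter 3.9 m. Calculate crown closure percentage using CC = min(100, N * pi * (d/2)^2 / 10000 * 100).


(d/2)^2 = (3.9/2)^2 = 1.95^2 = 3.8025
Crown area = 3.141593 * 3.8025 = 11.9459 m^2
N * area / 10000 * 100 = 423 * 11.9459 / 10000 * 100 = 50.5312
CC = min(100, 50.5312) = 50.5312 ≈ 50.5%

50.5%


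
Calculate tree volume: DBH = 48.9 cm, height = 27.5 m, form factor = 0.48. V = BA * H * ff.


(D/200)^2 = (48.9/200)^2 = 0.2445^2 = 0.05978025
BA = 3.141593 * 0.05978025 = 0.187805 m^2
V = 0.187805 * 27.5 * 0.48 = 2.47903 ≈ 2.479 m^3

2.479 m^3


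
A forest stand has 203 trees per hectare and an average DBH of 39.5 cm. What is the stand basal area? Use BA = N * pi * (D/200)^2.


(D/200)^2 = (39.5/200)^2 = 0.1975^2 = 0.03900625
Individual BA = 3.141593 * 0.03900625 = 0.122542 m^2
Stand BA = 203 * 0.122542 = 24.8760 ≈ 24.88 m^2/ha

24.88 m^2/ha


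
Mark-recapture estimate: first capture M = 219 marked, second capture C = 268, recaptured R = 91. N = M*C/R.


N = M * C / R = 219 * 268 / 91 = 58692 / 91 = 644.97 ≈ 645

645 individuals


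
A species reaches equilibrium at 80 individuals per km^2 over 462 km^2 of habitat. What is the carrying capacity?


K = 80 * 462 = 36960 individuals

36960 individuals


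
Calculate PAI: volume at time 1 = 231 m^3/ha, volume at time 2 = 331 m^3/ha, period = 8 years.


PAI = (V2 - V1) / period = (331 - 231) / 8 = 100 / 8 = 12.50 m^3/ha/yr

12.50 m^3/ha/yr


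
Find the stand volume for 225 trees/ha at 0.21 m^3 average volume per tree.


V_stand = 225 * 0.21 = 47.25 ≈ 47.3 m^3/ha

47.3 m^3/ha


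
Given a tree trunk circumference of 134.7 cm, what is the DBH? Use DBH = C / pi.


DBH = C / pi = 134.7 / 3.141593 = 42.8763 ≈ 42.88 cm

42.88 cm


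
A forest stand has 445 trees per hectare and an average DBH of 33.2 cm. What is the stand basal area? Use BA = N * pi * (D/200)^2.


(D/200)^2 = (33.2/200)^2 = 0.166^2 = 0.027556
Individual BA = 3.141593 * 0.027556 = 0.0865697 m^2
Stand BA = 445 * 0.0865697 = 38.5235 ≈ 38.52 m^2/ha

38.52 m^2/ha


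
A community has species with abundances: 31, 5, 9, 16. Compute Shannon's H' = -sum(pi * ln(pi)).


Total N = 31 + 5 + 9 + 16 = 61
Per-species terms:
  p = 31/61 = 0.508197; ln(p) = -0.676886; p*ln(p) = 0.508197 * (-0.676886) = -0.343991
  p = 5/61 = 0.081967; ln(p) = -2.501439; p*ln(p) = 0.081967 * (-2.501439) = -0.205035
  p = 9/61 = 0.147541; ln(p) = -1.913649; p*ln(p) = 0.147541 * (-1.913649) = -0.282342
  p = 16/61 = 0.262295; ln(p) = -1.338285; p*ln(p) = 0.262295 * (-1.338285) = -0.351025
sum(p*ln(p)) = (-0.343991) + (-0.205035) + (-0.282342) + (-0.351025) = -1.182393
H' = -(-1.182393) = 1.182393 ≈ 1.1824

1.1824


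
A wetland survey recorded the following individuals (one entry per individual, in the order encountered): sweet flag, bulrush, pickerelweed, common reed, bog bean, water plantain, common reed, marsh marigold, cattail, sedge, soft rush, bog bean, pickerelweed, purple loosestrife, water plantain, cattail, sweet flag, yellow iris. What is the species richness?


Total individuals logged = 18
Distinct species (count of individuals): sweet flag (2), bulrush (1), pickerelweed (2), common reed (2), bog bean (2), water plantain (2), marsh marigold (1), cattail (2), sedge (1), soft rush (1), purple loosestrife (1), yellow iris (1)
Species richness = number of distinct species = 12

12


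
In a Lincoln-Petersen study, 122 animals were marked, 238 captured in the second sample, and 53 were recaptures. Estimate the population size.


N = M * C / R = 122 * 238 / 53 = 29036 / 53 = 547.85 ≈ 548

548 individuals


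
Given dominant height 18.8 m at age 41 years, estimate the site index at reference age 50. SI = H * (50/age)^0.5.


50/41 = 1.21951
(1.21951)^0.5 = 1.10431
SI = 18.8 * 1.10431 = 20.7610 ≈ 20.8 m

20.8 m


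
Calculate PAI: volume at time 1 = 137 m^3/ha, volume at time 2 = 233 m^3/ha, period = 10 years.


PAI = (V2 - V1) / period = (233 - 137) / 10 = 96 / 10 = 9.60 m^3/ha/yr

9.60 m^3/ha/yr


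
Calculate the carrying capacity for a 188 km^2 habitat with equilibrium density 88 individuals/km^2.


K = 88 * 188 = 16544 individuals

16544 individuals


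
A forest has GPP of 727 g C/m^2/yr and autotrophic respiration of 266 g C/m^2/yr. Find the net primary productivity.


NPP = GPP - Ra = 727 - 266 = 461 g C/m^2/yr

461 g C/m^2/yr


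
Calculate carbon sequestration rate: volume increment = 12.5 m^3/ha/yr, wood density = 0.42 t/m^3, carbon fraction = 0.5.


C = 12.5 * 0.42 * 0.5 = 2.625 ≈ 2.63 t C/ha/yr

2.63 t C/ha/yr


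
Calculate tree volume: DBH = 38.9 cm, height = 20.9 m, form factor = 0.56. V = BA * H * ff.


(D/200)^2 = (38.9/200)^2 = 0.1945^2 = 0.03783025
BA = 3.141593 * 0.03783025 = 0.118847 m^2
V = 0.118847 * 20.9 * 0.56 = 1.39099 ≈ 1.391 m^3

1.391 m^3


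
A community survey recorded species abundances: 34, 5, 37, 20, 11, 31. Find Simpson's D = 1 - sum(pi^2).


Total N = 34 + 5 + 37 + 20 + 11 + 31 = 138
Per-species terms:
  p = 34/138 = 0.246377; p^2 = 0.246377^2 = 0.060702
  p = 5/138 = 0.036232; p^2 = 0.036232^2 = 0.001313
  p = 37/138 = 0.268116; p^2 = 0.268116^2 = 0.071886
  p = 20/138 = 0.144928; p^2 = 0.144928^2 = 0.021004
  p = 11/138 = 0.079710; p^2 = 0.079710^2 = 0.006354
  p = 31/138 = 0.224638; p^2 = 0.224638^2 = 0.050462
sum(p^2) = 0.060702 + 0.001313 + 0.071886 + 0.021004 + 0.006354 + 0.050462 = 0.211721
D = 1 - 0.211721 = 0.788279 ≈ 0.7883

0.7883


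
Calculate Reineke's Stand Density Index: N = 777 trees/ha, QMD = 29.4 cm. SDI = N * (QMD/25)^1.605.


QMD/25 = 29.4/25 = 1.176
(1.176)^1.605 = exp(1.605 * ln(1.176)) = exp(1.605 * 0.162119) = exp(0.260201) = 1.29719
SDI = 777 * 1.29719 = 1007.92 ≈ 1008

1008


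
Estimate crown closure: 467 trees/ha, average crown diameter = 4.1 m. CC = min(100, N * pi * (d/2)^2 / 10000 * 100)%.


(d/2)^2 = (4.1/2)^2 = 2.05^2 = 4.2025
Crown area = 3.141593 * 4.2025 = 13.2025 m^2
N * area / 10000 * 100 = 467 * 13.2025 / 10000 * 100 = 61.6557
CC = min(100, 61.6557) = 61.6557 ≈ 61.7%

61.7%


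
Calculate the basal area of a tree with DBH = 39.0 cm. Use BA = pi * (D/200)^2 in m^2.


D/200 = 39.0/200 = 0.195 m
(D/200)^2 = 0.195^2 = 0.038025
BA = 3.141593 * 0.038025 = 0.119459 ≈ 0.1195 m^2

0.1195 m^2


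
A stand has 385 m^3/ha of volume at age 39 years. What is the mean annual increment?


MAI = 385 / 39 = 9.8718 ≈ 9.87 m^3/ha/yr

9.87 m^3/ha/yr


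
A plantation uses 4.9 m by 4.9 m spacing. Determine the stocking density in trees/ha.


N = 10000 / 4.9^2 = 10000 / 24.01 = 416.493 ≈ 416 trees/ha

416 trees/ha


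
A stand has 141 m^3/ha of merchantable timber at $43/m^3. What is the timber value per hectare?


Value = 141 * 43 = $6063/ha

$6063/ha


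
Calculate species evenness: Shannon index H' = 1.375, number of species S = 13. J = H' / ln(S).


ln(13) = 2.56495
J = H' / ln(S) = 1.375 / 2.56495 = 0.536073 ≈ 0.5361

0.5361


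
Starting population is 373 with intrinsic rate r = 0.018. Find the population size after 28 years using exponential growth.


r*t = 0.018 * 28 = 0.504
exp(0.504) = 1.65533
N = 373 * 1.65533 = 617.438 ≈ 617

617


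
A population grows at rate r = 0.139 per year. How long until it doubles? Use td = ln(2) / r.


td = ln(2) / 0.139 = 0.693147 / 0.139 = 4.98667 ≈ 5.0 years

5.0 years


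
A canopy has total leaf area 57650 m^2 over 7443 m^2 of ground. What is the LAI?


LAI = 57650 / 7443 = 7.7455 ≈ 7.75

7.75


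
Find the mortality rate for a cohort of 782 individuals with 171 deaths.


Mortality rate = 171 / 782 = 0.218670 ≈ 0.2187

0.2187


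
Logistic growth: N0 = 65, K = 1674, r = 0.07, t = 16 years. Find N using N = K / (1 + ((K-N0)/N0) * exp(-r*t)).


(K - N0)/N0 = (1674 - 65)/65 = 1609/65 = 24.7538
r*t = 0.07 * 16 = 1.12; exp(-1.12) = 0.326280
24.7538 * 0.326280 = 8.07667
1 + 8.07667 = 9.07667
N = 1674 / 9.07667 = 184.429 ≈ 184

184


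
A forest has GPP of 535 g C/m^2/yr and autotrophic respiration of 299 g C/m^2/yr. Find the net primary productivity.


NPP = GPP - Ra = 535 - 299 = 236 g C/m^2/yr

236 g C/m^2/yr


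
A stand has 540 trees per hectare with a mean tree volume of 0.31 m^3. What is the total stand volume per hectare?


V_stand = 540 * 0.31 = 167.4 m^3/ha

167.4 m^3/ha


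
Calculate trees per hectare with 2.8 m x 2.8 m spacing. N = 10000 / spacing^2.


N = 10000 / 2.8^2 = 10000 / 7.84 = 1275.51 ≈ 1276 trees/ha

1276 trees/ha


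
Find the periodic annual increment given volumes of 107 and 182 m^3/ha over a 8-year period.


PAI = (V2 - V1) / period = (182 - 107) / 8 = 75 / 8 = 9.3750 ≈ 9.38 m^3/ha/yr

9.38 m^3/ha/yr


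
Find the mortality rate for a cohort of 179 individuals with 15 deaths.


Mortality rate = 15 / 179 = 0.083799 ≈ 0.0838

0.0838


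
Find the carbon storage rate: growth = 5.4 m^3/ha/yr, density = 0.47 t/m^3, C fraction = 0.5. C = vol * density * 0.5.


C = 5.4 * 0.47 * 0.5 = 1.269 ≈ 1.27 t C/ha/yr

1.27 t C/ha/yr


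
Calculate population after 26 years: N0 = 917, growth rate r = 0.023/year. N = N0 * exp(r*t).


r*t = 0.023 * 26 = 0.598
exp(0.598) = 1.81848
N = 917 * 1.81848 = 1667.55 ≈ 1668

1668


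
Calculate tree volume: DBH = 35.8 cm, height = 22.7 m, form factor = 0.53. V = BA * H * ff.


(D/200)^2 = (35.8/200)^2 = 0.179^2 = 0.032041
BA = 3.141593 * 0.032041 = 0.100660 m^2
V = 0.100660 * 22.7 * 0.53 = 1.21104 ≈ 1.211 m^3

1.211 m^3


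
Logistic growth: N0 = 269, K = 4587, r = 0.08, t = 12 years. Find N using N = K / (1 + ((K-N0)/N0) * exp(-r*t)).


(K - N0)/N0 = (4587 - 269)/269 = 4318/269 = 16.0520
r*t = 0.08 * 12 = 0.96; exp(-0.96) = 0.382893
16.0520 * 0.382893 = 6.14620
1 + 6.14620 = 7.14620
N = 4587 / 7.14620 = 641.880 ≈ 642

642


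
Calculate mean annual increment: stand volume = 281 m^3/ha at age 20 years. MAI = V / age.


MAI = 281 / 20 = 14.05 m^3/ha/yr

14.05 m^3/ha/yr


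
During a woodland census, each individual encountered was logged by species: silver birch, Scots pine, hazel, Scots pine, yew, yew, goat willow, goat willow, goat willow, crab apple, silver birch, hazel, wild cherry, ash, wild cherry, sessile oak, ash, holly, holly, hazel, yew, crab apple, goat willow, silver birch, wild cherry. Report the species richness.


Total individuals logged = 25
Distinct species (count of individuals): silver birch (3), Scots pine (2), hazel (3), yew (3), goat willow (4), crab apple (2), wild cherry (3), ash (2), sessile oak (1), holly (2)
Species richness = number of distinct species = 10

10


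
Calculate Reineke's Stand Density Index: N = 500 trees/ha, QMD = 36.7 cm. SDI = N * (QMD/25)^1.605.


QMD/25 = 36.7/25 = 1.468
(1.468)^1.605 = exp(1.605 * ln(1.468)) = exp(1.605 * 0.383901) = exp(0.616161) = 1.85181
SDI = 500 * 1.85181 = 925.905 ≈ 926

926


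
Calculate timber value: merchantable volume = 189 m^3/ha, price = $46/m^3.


Value = 189 * 46 = $8694/ha

$8694/ha


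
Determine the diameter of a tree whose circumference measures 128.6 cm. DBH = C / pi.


DBH = C / pi = 128.6 / 3.141593 = 40.9346 ≈ 40.93 cm

40.93 cm


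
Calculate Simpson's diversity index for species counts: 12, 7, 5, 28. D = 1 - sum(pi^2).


Total N = 12 + 7 + 5 + 28 = 52
Per-species terms:
  p = 12/52 = 0.230769; p^2 = 0.230769^2 = 0.053254
  p = 7/52 = 0.134615; p^2 = 0.134615^2 = 0.018121
  p = 5/52 = 0.096154; p^2 = 0.096154^2 = 0.009246
  p = 28/52 = 0.538462; p^2 = 0.538462^2 = 0.289941
sum(p^2) = 0.053254 + 0.018121 + 0.009246 + 0.289941 = 0.370562
D = 1 - 0.370562 = 0.629438 ≈ 0.6294

0.6294


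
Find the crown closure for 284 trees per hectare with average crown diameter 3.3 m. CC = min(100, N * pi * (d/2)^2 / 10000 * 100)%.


(d/2)^2 = (3.3/2)^2 = 1.65^2 = 2.7225
Crown area = 3.141593 * 2.7225 = 8.55299 m^2
N * area / 10000 * 100 = 284 * 8.55299 / 10000 * 100 = 24.2905
CC = min(100, 24.2905) = 24.2905 ≈ 24.3%

24.3%


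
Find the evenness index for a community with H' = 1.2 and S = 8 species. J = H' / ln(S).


ln(8) = 2.07944
J = H' / ln(S) = 1.2 / 2.07944 = 0.577078 ≈ 0.5771

0.5771


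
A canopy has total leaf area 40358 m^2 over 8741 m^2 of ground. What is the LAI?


LAI = 40358 / 8741 = 4.6171 ≈ 4.62

4.62


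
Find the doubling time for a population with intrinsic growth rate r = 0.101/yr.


td = ln(2) / 0.101 = 0.693147 / 0.101 = 6.86284 ≈ 6.9 years

6.9 years


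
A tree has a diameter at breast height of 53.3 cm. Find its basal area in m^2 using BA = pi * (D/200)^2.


D/200 = 53.3/200 = 0.2665 m
(D/200)^2 = 0.2665^2 = 0.07102225
BA = 3.141593 * 0.07102225 = 0.223123 ≈ 0.2231 m^2

0.2231 m^2


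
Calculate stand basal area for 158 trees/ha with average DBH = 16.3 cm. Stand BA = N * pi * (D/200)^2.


(D/200)^2 = (16.3/200)^2 = 0.0815^2 = 0.00664225
Individual BA = 3.141593 * 0.00664225 = 0.0208672 m^2
Stand BA = 158 * 0.0208672 = 3.29702 ≈ 3.30 m^2/ha

3.30 m^2/ha


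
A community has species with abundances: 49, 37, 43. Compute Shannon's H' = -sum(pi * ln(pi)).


Total N = 49 + 37 + 43 = 129
Per-species terms:
  p = 49/129 = 0.379845; ln(p) = -0.967992; p*ln(p) = 0.379845 * (-0.967992) = -0.367687
  p = 37/129 = 0.286822; ln(p) = -1.248893; p*ln(p) = 0.286822 * (-1.248893) = -0.358210
  p = 43/129 = 0.333333; ln(p) = -1.098613; p*ln(p) = 0.333333 * (-1.098613) = -0.366204
sum(p*ln(p)) = (-0.367687) + (-0.358210) + (-0.366204) = -1.092101
H' = -(-1.092101) = 1.092101 ≈ 1.0921

1.0921


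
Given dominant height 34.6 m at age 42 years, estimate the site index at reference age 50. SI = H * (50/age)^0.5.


50/42 = 1.19048
(1.19048)^0.5 = 1.09109
SI = 34.6 * 1.09109 = 37.7517 ≈ 37.8 m

37.8 m


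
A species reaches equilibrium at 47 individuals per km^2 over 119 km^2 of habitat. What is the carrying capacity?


K = 47 * 119 = 5593 individuals

5593 individuals


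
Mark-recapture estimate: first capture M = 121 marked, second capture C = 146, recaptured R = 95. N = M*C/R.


N = M * C / R = 121 * 146 / 95 = 17666 / 95 = 185.96 ≈ 186

186 individuals


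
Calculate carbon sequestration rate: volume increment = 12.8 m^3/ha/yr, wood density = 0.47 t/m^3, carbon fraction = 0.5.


C = 12.8 * 0.47 * 0.5 = 3.008 ≈ 3.01 t C/ha/yr

3.01 t C/ha/yr


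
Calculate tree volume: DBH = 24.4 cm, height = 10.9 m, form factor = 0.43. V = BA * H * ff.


(D/200)^2 = (24.4/200)^2 = 0.122^2 = 0.014884
BA = 3.141593 * 0.014884 = 0.0467595 m^2
V = 0.0467595 * 10.9 * 0.43 = 0.219162 ≈ 0.219 m^3

0.219 m^3


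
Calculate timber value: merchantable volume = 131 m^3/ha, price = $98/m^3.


Value = 131 * 98 = $12838/ha

$12838/ha


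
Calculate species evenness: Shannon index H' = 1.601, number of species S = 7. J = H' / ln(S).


ln(7) = 1.94591
J = H' / ln(S) = 1.601 / 1.94591 = 0.822751 ≈ 0.8228

0.8228


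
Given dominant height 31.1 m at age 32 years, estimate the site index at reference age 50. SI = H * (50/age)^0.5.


50/32 = 1.56250
(1.56250)^0.5 = 1.25000
SI = 31.1 * 1.25000 = 38.8750 ≈ 38.9 m

38.9 m


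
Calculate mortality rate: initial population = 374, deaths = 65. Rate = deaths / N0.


Mortality rate = 65 / 374 = 0.173797 ≈ 0.1738

0.1738


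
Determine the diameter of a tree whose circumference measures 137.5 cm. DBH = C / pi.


DBH = C / pi = 137.5 / 3.141593 = 43.7676 ≈ 43.77 cm

43.77 cm


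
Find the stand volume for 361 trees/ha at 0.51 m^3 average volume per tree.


V_stand = 361 * 0.51 = 184.11 ≈ 184.1 m^3/ha

184.1 m^3/ha


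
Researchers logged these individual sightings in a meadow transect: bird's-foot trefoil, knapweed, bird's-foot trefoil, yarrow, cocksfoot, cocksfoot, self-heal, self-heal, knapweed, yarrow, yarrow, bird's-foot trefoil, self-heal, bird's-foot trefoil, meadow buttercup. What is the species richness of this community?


Total individuals logged = 15
Distinct species (count of individuals): bird's-foot trefoil (4), knapweed (2), yarrow (3), cocksfoot (2), self-heal (3), meadow buttercup (1)
Species richness = number of distinct species = 6

6


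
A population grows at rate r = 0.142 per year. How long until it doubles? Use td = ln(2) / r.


td = ln(2) / 0.142 = 0.693147 / 0.142 = 4.88132 ≈ 4.9 years

4.9 years


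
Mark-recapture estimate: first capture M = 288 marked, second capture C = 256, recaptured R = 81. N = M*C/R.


N = M * C / R = 288 * 256 / 81 = 73728 / 81 = 910.22 ≈ 910

910 individuals


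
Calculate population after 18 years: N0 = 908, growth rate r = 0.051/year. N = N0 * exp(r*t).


r*t = 0.051 * 18 = 0.918
exp(0.918) = 2.50428
N = 908 * 2.50428 = 2273.89 ≈ 2274

2274


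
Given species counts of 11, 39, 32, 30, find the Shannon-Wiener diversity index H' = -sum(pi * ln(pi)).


Total N = 11 + 39 + 32 + 30 = 112
Per-species terms:
  p = 11/112 = 0.098214; ln(p) = -2.320607; p*ln(p) = 0.098214 * (-2.320607) = -0.227916
  p = 39/112 = 0.348214; ln(p) = -1.054938; p*ln(p) = 0.348214 * (-1.054938) = -0.367344
  p = 32/112 = 0.285714; ln(p) = -1.252764; p*ln(p) = 0.285714 * (-1.252764) = -0.357932
  p = 30/112 = 0.267857; ln(p) = -1.317302; p*ln(p) = 0.267857 * (-1.317302) = -0.352849
sum(p*ln(p)) = (-0.227916) + (-0.367344) + (-0.357932) + (-0.352849) = -1.306041
H' = -(-1.306041) = 1.306041 ≈ 1.3060

1.3060


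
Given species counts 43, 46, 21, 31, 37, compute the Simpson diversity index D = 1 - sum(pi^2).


Total N = 43 + 46 + 21 + 31 + 37 = 178
Per-species terms:
  p = 43/178 = 0.241573; p^2 = 0.241573^2 = 0.058358
  p = 46/178 = 0.258427; p^2 = 0.258427^2 = 0.066785
  p = 21/178 = 0.117978; p^2 = 0.117978^2 = 0.013919
  p = 31/178 = 0.174157; p^2 = 0.174157^2 = 0.030331
  p = 37/178 = 0.207865; p^2 = 0.207865^2 = 0.043208
sum(p^2) = 0.058358 + 0.066785 + 0.013919 + 0.030331 + 0.043208 = 0.212601
D = 1 - 0.212601 = 0.787399 ≈ 0.7874

0.7874


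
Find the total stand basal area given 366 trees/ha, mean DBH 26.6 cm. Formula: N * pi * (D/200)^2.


(D/200)^2 = (26.6/200)^2 = 0.133^2 = 0.017689
Individual BA = 3.141593 * 0.017689 = 0.0555716 m^2
Stand BA = 366 * 0.0555716 = 20.3392 ≈ 20.34 m^2/ha

20.34 m^2/ha


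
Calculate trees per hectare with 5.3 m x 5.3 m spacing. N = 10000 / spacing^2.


N = 10000 / 5.3^2 = 10000 / 28.09 = 355.999 ≈ 356 trees/ha

356 trees/ha


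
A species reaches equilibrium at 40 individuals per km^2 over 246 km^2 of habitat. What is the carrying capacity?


K = 40 * 246 = 9840 individuals

9840 individuals


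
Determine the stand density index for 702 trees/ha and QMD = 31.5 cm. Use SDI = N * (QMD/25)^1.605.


QMD/25 = 31.5/25 = 1.26
(1.26)^1.605 = exp(1.605 * ln(1.26)) = exp(1.605 * 0.231112) = exp(0.370935) = 1.44909
SDI = 702 * 1.44909 = 1017.26 ≈ 1017

1017


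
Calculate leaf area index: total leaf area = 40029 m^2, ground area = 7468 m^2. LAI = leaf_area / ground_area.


LAI = 40029 / 7468 = 5.3601 ≈ 5.36

5.36


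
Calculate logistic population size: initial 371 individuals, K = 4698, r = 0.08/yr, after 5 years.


(K - N0)/N0 = (4698 - 371)/371 = 4327/371 = 11.6631
r*t = 0.08 * 5 = 0.4; exp(-0.4) = 0.670320
11.6631 * 0.670320 = 7.81801
1 + 7.81801 = 8.81801
N = 4698 / 8.81801 = 532.773 ≈ 533

533


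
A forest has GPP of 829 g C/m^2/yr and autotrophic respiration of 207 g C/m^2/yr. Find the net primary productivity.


NPP = GPP - Ra = 829 - 207 = 622 g C/m^2/yr

622 g C/m^2/yr


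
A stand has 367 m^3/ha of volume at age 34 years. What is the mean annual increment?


MAI = 367 / 34 = 10.7941 ≈ 10.79 m^3/ha/yr

10.79 m^3/ha/yr


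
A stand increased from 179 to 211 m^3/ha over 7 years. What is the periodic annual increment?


PAI = (V2 - V1) / period = (211 - 179) / 7 = 32 / 7 = 4.5714 ≈ 4.57 m^3/ha/yr

4.57 m^3/ha/yr


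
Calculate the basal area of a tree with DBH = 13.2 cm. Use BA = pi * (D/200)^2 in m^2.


D/200 = 13.2/200 = 0.066 m
(D/200)^2 = 0.066^2 = 0.004356
BA = 3.141593 * 0.004356 = 0.0136848 ≈ 0.0137 m^2

0.0137 m^2


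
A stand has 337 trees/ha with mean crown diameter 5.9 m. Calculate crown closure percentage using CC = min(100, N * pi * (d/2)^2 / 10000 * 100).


(d/2)^2 = (5.9/2)^2 = 2.95^2 = 8.7025
Crown area = 3.141593 * 8.7025 = 27.3397 m^2
N * area / 10000 * 100 = 337 * 27.3397 / 10000 * 100 = 92.1348
CC = min(100, 92.1348) = 92.1348 ≈ 92.1%

92.1%


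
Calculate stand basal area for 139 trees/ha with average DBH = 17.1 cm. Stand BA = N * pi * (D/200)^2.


(D/200)^2 = (17.1/200)^2 = 0.0855^2 = 0.00731025
Individual BA = 3.141593 * 0.00731025 = 0.0229658 m^2
Stand BA = 139 * 0.0229658 = 3.19225 ≈ 3.19 m^2/ha

3.19 m^2/ha


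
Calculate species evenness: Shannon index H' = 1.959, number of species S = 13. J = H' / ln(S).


ln(13) = 2.56495
J = H' / ln(S) = 1.959 / 2.56495 = 0.763758 ≈ 0.7638

0.7638


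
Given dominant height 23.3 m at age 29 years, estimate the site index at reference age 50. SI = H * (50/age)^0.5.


50/29 = 1.72414
(1.72414)^0.5 = 1.31307
SI = 23.3 * 1.31307 = 30.5945 ≈ 30.6 m

30.6 m


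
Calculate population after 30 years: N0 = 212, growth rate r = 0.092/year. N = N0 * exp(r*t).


r*t = 0.092 * 30 = 2.76
exp(2.76) = 15.7998
N = 212 * 15.7998 = 3349.56 ≈ 3350

3350


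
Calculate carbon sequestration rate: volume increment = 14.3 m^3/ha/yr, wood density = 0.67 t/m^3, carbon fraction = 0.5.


C = 14.3 * 0.67 * 0.5 = 4.7905 ≈ 4.79 t C/ha/yr

4.79 t C/ha/yr


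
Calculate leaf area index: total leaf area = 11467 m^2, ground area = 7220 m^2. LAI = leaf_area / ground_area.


LAI = 11467 / 7220 = 1.5882 ≈ 1.59

1.59


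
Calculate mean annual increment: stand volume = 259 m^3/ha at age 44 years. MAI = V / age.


MAI = 259 / 44 = 5.8864 ≈ 5.89 m^3/ha/yr

5.89 m^3/ha/yr


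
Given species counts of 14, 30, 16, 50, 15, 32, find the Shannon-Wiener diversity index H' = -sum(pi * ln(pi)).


Total N = 14 + 30 + 16 + 50 + 15 + 32 = 157
Per-species terms:
  p = 14/157 = 0.089172; ln(p) = -2.417188; p*ln(p) = 0.089172 * (-2.417188) = -0.215545
  p = 30/157 = 0.191083; ln(p) = -1.655047; p*ln(p) = 0.191083 * (-1.655047) = -0.316251
  p = 16/157 = 0.101911; ln(p) = -2.283655; p*ln(p) = 0.101911 * (-2.283655) = -0.232730
  p = 50/157 = 0.318471; ln(p) = -1.144224; p*ln(p) = 0.318471 * (-1.144224) = -0.364402
  p = 15/157 = 0.095541; ln(p) = -2.348200; p*ln(p) = 0.095541 * (-2.348200) = -0.224349
  p = 32/157 = 0.203822; ln(p) = -1.590508; p*ln(p) = 0.203822 * (-1.590508) = -0.324181
sum(p*ln(p)) = (-0.215545) + (-0.316251) + (-0.232730) + (-0.364402) + (-0.224349) + (-0.324181) = -1.677458
H' = -(-1.677458) = 1.677458 ≈ 1.6775

1.6775


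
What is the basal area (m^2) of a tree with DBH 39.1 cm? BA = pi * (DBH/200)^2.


D/200 = 39.1/200 = 0.1955 m
(D/200)^2 = 0.1955^2 = 0.03822025
BA = 3.141593 * 0.03822025 = 0.120072 ≈ 0.1201 m^2

0.1201 m^2


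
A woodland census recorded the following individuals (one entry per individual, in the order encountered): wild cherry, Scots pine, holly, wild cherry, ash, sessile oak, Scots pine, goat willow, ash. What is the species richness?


Total individuals logged = 9
Distinct species (count of individuals): wild cherry (2), Scots pine (2), holly (1), ash (2), sessile oak (1), goat willow (1)
Species richness = number of distinct species = 6

6


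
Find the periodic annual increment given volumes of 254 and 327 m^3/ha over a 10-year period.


PAI = (V2 - V1) / period = (327 - 254) / 10 = 73 / 10 = 7.30 m^3/ha/yr

7.30 m^3/ha/yr


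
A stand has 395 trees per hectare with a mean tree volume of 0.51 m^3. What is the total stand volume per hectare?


V_stand = 395 * 0.51 = 201.45 ≈ 201.5 m^3/ha

201.5 m^3/ha


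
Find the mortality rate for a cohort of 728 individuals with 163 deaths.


Mortality rate = 163 / 728 = 0.223901 ≈ 0.2239

0.2239


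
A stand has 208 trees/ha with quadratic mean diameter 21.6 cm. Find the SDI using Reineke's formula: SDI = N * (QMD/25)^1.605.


QMD/25 = 21.6/25 = 0.864
(0.864)^1.605 = exp(1.605 * ln(0.864)) = exp(1.605 * (-0.146183)) = exp(-0.234624) = 0.790868
SDI = 208 * 0.790868 = 164.501 ≈ 165

165


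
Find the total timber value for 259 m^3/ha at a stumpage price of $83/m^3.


Value = 259 * 83 = $21497/ha

$21497/ha


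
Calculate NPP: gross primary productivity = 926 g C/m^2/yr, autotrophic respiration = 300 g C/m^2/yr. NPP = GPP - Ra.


NPP = GPP - Ra = 926 - 300 = 626 g C/m^2/yr

626 g C/m^2/yr


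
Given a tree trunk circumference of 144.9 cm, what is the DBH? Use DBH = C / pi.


DBH = C / pi = 144.9 / 3.141593 = 46.1231 ≈ 46.12 cm

46.12 cm


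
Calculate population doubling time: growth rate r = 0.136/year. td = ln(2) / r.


td = ln(2) / 0.136 = 0.693147 / 0.136 = 5.09667 ≈ 5.1 years

5.1 years


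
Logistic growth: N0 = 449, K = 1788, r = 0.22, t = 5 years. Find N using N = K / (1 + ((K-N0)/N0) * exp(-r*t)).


(K - N0)/N0 = (1788 - 449)/449 = 1339/449 = 2.98218
r*t = 0.22 * 5 = 1.1; exp(-1.1) = 0.332871
2.98218 * 0.332871 = 0.992681
1 + 0.992681 = 1.99268
N = 1788 / 1.99268 = 897.284 ≈ 897

897


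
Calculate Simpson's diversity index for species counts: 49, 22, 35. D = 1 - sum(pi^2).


Total N = 49 + 22 + 35 = 106
Per-species terms:
  p = 49/106 = 0.462264; p^2 = 0.462264^2 = 0.213688
  p = 22/106 = 0.207547; p^2 = 0.207547^2 = 0.043076
  p = 35/106 = 0.330189; p^2 = 0.330189^2 = 0.109025
sum(p^2) = 0.213688 + 0.043076 + 0.109025 = 0.365789
D = 1 - 0.365789 = 0.634211 ≈ 0.6342

0.6342


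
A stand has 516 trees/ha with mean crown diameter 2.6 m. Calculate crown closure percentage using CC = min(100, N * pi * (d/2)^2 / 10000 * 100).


(d/2)^2 = (2.6/2)^2 = 1.3^2 = 1.69
Crown area = 3.141593 * 1.69 = 5.30929 m^2
N * area / 10000 * 100 = 516 * 5.30929 / 10000 * 100 = 27.3959
CC = min(100, 27.3959) = 27.3959 ≈ 27.4%

27.4%


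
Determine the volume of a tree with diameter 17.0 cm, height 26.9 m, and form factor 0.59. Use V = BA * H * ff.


(D/200)^2 = (17.0/200)^2 = 0.085^2 = 0.007225
BA = 3.141593 * 0.007225 = 0.0226980 m^2
V = 0.0226980 * 26.9 * 0.59 = 0.360240 ≈ 0.360 m^3

0.360 m^3


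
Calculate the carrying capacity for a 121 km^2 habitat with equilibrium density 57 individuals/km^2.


K = 57 * 121 = 6897 individuals

6897 individuals


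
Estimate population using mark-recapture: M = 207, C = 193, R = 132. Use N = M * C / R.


N = M * C / R = 207 * 193 / 132 = 39951 / 132 = 302.66 ≈ 303

303 individuals


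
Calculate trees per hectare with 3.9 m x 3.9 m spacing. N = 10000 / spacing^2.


N = 10000 / 3.9^2 = 10000 / 15.21 = 657.462 ≈ 657 trees/ha

657 trees/ha


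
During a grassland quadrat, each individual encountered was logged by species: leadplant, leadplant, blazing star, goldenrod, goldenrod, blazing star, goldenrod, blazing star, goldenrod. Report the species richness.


Total individuals logged = 9
Distinct species (count of individuals): leadplant (2), blazing star (3), goldenrod (4)
Species richness = number of distinct species = 3

3


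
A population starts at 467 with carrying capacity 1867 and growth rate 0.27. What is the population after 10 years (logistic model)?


(K - N0)/N0 = (1867 - 467)/467 = 1400/467 = 2.99786
r*t = 0.27 * 10 = 2.7; exp(-2.7) = 0.0672055
2.99786 * 0.0672055 = 0.201473
1 + 0.201473 = 1.20147
N = 1867 / 1.20147 = 1553.93 ≈ 1554

1554


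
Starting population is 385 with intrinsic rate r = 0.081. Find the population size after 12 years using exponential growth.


r*t = 0.081 * 12 = 0.972
exp(0.972) = 2.64323
N = 385 * 2.64323 = 1017.64 ≈ 1018

1018


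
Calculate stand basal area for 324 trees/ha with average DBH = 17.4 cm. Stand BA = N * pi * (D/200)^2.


(D/200)^2 = (17.4/200)^2 = 0.087^2 = 0.007569
Individual BA = 3.141593 * 0.007569 = 0.0237787 m^2
Stand BA = 324 * 0.0237787 = 7.70430 ≈ 7.70 m^2/ha

7.70 m^2/ha


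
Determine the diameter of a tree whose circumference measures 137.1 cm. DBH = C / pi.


DBH = C / pi = 137.1 / 3.141593 = 43.6403 ≈ 43.64 cm

43.64 cm


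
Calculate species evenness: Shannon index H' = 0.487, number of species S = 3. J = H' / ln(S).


ln(3) = 1.09861
J = H' / ln(S) = 0.487 / 1.09861 = 0.443287 ≈ 0.4433

0.4433


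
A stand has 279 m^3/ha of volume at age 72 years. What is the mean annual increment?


MAI = 279 / 72 = 3.8750 ≈ 3.88 m^3/ha/yr

3.88 m^3/ha/yr


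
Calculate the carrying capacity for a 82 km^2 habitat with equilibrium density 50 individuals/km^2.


K = 50 * 82 = 4100 individuals

4100 individuals


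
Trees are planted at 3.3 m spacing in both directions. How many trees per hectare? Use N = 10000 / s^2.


N = 10000 / 3.3^2 = 10000 / 10.89 = 918.274 ≈ 918 trees/ha

918 trees/ha


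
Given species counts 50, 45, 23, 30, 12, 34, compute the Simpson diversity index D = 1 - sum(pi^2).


Total N = 50 + 45 + 23 + 30 + 12 + 34 = 194
Per-species terms:
  p = 50/194 = 0.257732; p^2 = 0.257732^2 = 0.066426
  p = 45/194 = 0.231959; p^2 = 0.231959^2 = 0.053805
  p = 23/194 = 0.118557; p^2 = 0.118557^2 = 0.014056
  p = 30/194 = 0.154639; p^2 = 0.154639^2 = 0.023913
  p = 12/194 = 0.061856; p^2 = 0.061856^2 = 0.003826
  p = 34/194 = 0.175258; p^2 = 0.175258^2 = 0.030715
sum(p^2) = 0.066426 + 0.053805 + 0.014056 + 0.023913 + 0.003826 + 0.030715 = 0.192741
D = 1 - 0.192741 = 0.807259 ≈ 0.8073

0.8073


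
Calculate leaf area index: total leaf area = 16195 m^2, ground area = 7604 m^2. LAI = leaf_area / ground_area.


LAI = 16195 / 7604 = 2.1298 ≈ 2.13

2.13


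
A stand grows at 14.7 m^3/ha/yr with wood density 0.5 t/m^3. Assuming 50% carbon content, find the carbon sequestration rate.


C = 14.7 * 0.5 * 0.5 = 3.675 ≈ 3.68 t C/ha/yr

3.68 t C/ha/yr


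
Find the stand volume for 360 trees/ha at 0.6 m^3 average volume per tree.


V_stand = 360 * 0.6 = 216.0 m^3/ha

216.0 m^3/ha


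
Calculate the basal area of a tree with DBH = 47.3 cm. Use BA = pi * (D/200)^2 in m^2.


D/200 = 47.3/200 = 0.2365 m
(D/200)^2 = 0.2365^2 = 0.05593225
BA = 3.141593 * 0.05593225 = 0.175716 ≈ 0.1757 m^2

0.1757 m^2


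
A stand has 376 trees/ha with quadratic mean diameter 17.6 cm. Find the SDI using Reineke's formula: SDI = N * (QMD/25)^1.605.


QMD/25 = 17.6/25 = 0.704
(0.704)^1.605 = exp(1.605 * ln(0.704)) = exp(1.605 * (-0.350977)) = exp(-0.563318) = 0.569317
SDI = 376 * 0.569317 = 214.063 ≈ 214

214


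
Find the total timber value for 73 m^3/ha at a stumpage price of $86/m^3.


Value = 73 * 86 = $6278/ha

$6278/ha


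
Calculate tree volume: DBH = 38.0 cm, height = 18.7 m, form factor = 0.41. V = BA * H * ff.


(D/200)^2 = (38.0/200)^2 = 0.19^2 = 0.0361
BA = 3.141593 * 0.0361 = 0.113412 m^2
V = 0.113412 * 18.7 * 0.41 = 0.869530 ≈ 0.870 m^3

0.870 m^3


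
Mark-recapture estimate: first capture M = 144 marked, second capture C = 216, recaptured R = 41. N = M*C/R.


N = M * C / R = 144 * 216 / 41 = 31104 / 41 = 758.63 ≈ 759

759 individuals


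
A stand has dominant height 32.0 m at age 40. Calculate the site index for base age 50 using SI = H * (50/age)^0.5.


50/40 = 1.25000
(1.25000)^0.5 = 1.11803
SI = 32.0 * 1.11803 = 35.7770 ≈ 35.8 m

35.8 m


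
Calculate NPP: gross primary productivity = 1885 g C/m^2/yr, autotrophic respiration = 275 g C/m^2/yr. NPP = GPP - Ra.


NPP = GPP - Ra = 1885 - 275 = 1610 g C/m^2/yr

1610 g C/m^2/yr


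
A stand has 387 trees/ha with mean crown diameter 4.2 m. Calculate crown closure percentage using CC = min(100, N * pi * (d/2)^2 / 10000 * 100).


(d/2)^2 = (4.2/2)^2 = 2.1^2 = 4.41
Crown area = 3.141593 * 4.41 = 13.8544 m^2
N * area / 10000 * 100 = 387 * 13.8544 / 10000 * 100 = 53.6165
CC = min(100, 53.6165) = 53.6165 ≈ 53.6%

53.6%


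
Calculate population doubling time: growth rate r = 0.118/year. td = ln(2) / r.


td = ln(2) / 0.118 = 0.693147 / 0.118 = 5.87413 ≈ 5.9 years

5.9 years


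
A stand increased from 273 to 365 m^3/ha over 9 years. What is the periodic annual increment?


PAI = (V2 - V1) / period = (365 - 273) / 9 = 92 / 9 = 10.2222 ≈ 10.22 m^3/ha/yr

10.22 m^3/ha/yr


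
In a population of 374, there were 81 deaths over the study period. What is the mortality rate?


Mortality rate = 81 / 374 = 0.216578 ≈ 0.2166

0.2166


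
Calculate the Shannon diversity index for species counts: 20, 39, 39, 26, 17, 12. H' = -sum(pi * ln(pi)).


Total N = 20 + 39 + 39 + 26 + 17 + 12 = 153
Per-species terms:
  p = 20/153 = 0.130719; ln(p) = -2.034705; p*ln(p) = 0.130719 * (-2.034705) = -0.265975
  p = 39/153 = 0.254902; ln(p) = -1.366876; p*ln(p) = 0.254902 * (-1.366876) = -0.348419
  p = 39/153 = 0.254902; ln(p) = -1.366876; p*ln(p) = 0.254902 * (-1.366876) = -0.348419
  p = 26/153 = 0.169935; ln(p) = -1.772339; p*ln(p) = 0.169935 * (-1.772339) = -0.301182
  p = 17/153 = 0.111111; ln(p) = -2.197226; p*ln(p) = 0.111111 * (-2.197226) = -0.244136
  p = 12/153 = 0.078431; ln(p) = -2.545536; p*ln(p) = 0.078431 * (-2.545536) = -0.199649
sum(p*ln(p)) = (-0.265975) + (-0.348419) + (-0.348419) + (-0.301182) + (-0.244136) + (-0.199649) = -1.707780
H' = -(-1.707780) = 1.707780 ≈ 1.7078

1.7078


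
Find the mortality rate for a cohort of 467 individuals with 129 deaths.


Mortality rate = 129 / 467 = 0.276231 ≈ 0.2762

0.2762


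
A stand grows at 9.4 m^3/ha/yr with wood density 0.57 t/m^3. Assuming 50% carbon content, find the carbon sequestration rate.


C = 9.4 * 0.57 * 0.5 = 2.679 ≈ 2.68 t C/ha/yr

2.68 t C/ha/yr


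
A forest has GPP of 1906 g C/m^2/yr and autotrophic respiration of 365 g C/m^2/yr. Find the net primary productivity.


NPP = GPP - Ra = 1906 - 365 = 1541 g C/m^2/yr

1541 g C/m^2/yr


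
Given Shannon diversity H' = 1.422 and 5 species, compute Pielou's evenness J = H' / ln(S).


ln(5) = 1.60944
J = H' / ln(S) = 1.422 / 1.60944 = 0.883537 ≈ 0.8835

0.8835


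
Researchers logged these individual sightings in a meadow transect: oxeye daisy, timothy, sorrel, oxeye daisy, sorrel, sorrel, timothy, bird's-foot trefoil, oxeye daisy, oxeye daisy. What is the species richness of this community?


Total individuals logged = 10
Distinct species (count of individuals): oxeye daisy (4), timothy (2), sorrel (3), bird's-foot trefoil (1)
Species richness = number of distinct species = 4

4


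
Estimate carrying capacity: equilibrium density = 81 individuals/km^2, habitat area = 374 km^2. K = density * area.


K = 81 * 374 = 30294 individuals

30294 individuals


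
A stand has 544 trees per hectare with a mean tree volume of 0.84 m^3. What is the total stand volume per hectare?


V_stand = 544 * 0.84 = 456.96 ≈ 457.0 m^3/ha

457.0 m^3/ha


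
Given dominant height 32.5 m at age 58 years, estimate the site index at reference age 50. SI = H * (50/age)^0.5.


50/58 = 0.862069
(0.862069)^0.5 = 0.928477
SI = 32.5 * 0.928477 = 30.1755 ≈ 30.2 m

30.2 m


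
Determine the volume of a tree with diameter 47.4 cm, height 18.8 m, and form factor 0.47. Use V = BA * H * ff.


(D/200)^2 = (47.4/200)^2 = 0.237^2 = 0.056169
BA = 3.141593 * 0.056169 = 0.176460 m^2
V = 0.176460 * 18.8 * 0.47 = 1.55920 ≈ 1.559 m^3

1.559 m^3


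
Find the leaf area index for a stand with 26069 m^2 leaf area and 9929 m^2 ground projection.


LAI = 26069 / 9929 = 2.6255 ≈ 2.63

2.63


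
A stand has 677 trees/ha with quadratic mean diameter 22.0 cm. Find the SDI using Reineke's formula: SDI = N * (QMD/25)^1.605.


QMD/25 = 22.0/25 = 0.88
(0.88)^1.605 = exp(1.605 * ln(0.88)) = exp(1.605 * (-0.127833)) = exp(-0.205172) = 0.814507
SDI = 677 * 0.814507 = 551.421 ≈ 551

551


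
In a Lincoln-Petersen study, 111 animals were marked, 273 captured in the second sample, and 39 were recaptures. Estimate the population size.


N = M * C / R = 111 * 273 / 39 = 30303 / 39 = 777

777 individuals


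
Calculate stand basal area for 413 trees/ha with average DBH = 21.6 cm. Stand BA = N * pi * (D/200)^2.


(D/200)^2 = (21.6/200)^2 = 0.108^2 = 0.011664
Individual BA = 3.141593 * 0.011664 = 0.0366435 m^2
Stand BA = 413 * 0.0366435 = 15.1338 ≈ 15.13 m^2/ha

15.13 m^2/ha


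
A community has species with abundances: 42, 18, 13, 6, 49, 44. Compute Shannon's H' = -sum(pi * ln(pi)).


Total N = 42 + 18 + 13 + 6 + 49 + 44 = 172
Per-species terms:
  p = 42/172 = 0.244186; ln(p) = -1.409825; p*ln(p) = 0.244186 * (-1.409825) = -0.344260
  p = 18/172 = 0.104651; ln(p) = -2.257124; p*ln(p) = 0.104651 * (-2.257124) = -0.236210
  p = 13/172 = 0.075581; ln(p) = -2.582550; p*ln(p) = 0.075581 * (-2.582550) = -0.195192
  p = 6/172 = 0.034884; ln(p) = -3.355727; p*ln(p) = 0.034884 * (-3.355727) = -0.117061
  p = 49/172 = 0.284884; ln(p) = -1.255673; p*ln(p) = 0.284884 * (-1.255673) = -0.357721
  p = 44/172 = 0.255814; ln(p) = -1.363305; p*ln(p) = 0.255814 * (-1.363305) = -0.348753
sum(p*ln(p)) = (-0.344260) + (-0.236210) + (-0.195192) + (-0.117061) + (-0.357721) + (-0.348753) = -1.599197
H' = -(-1.599197) = 1.599197 ≈ 1.5992

1.5992


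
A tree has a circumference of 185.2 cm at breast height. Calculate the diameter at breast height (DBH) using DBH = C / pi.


DBH = C / pi = 185.2 / 3.141593 = 58.9510 ≈ 58.95 cm

58.95 cm


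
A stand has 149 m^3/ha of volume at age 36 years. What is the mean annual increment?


MAI = 149 / 36 = 4.1389 ≈ 4.14 m^3/ha/yr

4.14 m^3/ha/yr


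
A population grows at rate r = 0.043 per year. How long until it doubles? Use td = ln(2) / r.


td = ln(2) / 0.043 = 0.693147 / 0.043 = 16.1197 ≈ 16.1 years

16.1 years


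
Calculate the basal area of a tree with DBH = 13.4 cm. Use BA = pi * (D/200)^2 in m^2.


D/200 = 13.4/200 = 0.067 m
(D/200)^2 = 0.067^2 = 0.004489
BA = 3.141593 * 0.004489 = 0.0141026 ≈ 0.0141 m^2

0.0141 m^2


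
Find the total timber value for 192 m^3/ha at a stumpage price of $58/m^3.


Value = 192 * 58 = $11136/ha

$11136/ha


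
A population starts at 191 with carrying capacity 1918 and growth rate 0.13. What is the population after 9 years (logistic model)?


(K - N0)/N0 = (1918 - 191)/191 = 1727/191 = 9.04188
r*t = 0.13 * 9 = 1.17; exp(-1.17) = 0.310367
9.04188 * 0.310367 = 2.80630
1 + 2.80630 = 3.80630
N = 1918 / 3.80630 = 503.901 ≈ 504

504


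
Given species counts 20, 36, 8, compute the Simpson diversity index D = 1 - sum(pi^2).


Total N = 20 + 36 + 8 = 64
Per-species terms:
  p = 20/64 = 0.312500; p^2 = 0.312500^2 = 0.097656
  p = 36/64 = 0.562500; p^2 = 0.562500^2 = 0.316406
  p = 8/64 = 0.125000; p^2 = 0.125000^2 = 0.015625
sum(p^2) = 0.097656 + 0.316406 + 0.015625 = 0.429687
D = 1 - 0.429687 = 0.570313 ≈ 0.5703

0.5703


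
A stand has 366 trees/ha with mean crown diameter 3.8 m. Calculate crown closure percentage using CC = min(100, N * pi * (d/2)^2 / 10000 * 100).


(d/2)^2 = (3.8/2)^2 = 1.9^2 = 3.61
Crown area = 3.141593 * 3.61 = 11.3412 m^2
N * area / 10000 * 100 = 366 * 11.3412 / 10000 * 100 = 41.5088
CC = min(100, 41.5088) = 41.5088 ≈ 41.5%

41.5%
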